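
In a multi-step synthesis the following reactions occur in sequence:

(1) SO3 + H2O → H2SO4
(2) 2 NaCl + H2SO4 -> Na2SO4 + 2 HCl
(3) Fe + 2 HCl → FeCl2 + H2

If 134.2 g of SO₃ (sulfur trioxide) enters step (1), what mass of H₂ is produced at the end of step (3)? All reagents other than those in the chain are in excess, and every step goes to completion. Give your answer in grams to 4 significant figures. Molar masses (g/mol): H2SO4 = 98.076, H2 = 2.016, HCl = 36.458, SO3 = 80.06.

n(SO3) = 134.2 / 80.06 = 1.6762 mol.
Reaction (1): SO3→H2SO4 ratio 1:1 ⇒ n(H2SO4) = 1.6762 mol.
Reaction (2): H2SO4→HCl ratio 1:2 ⇒ n(HCl) = 3.3525 mol.
Reaction (3): HCl→H2 ratio 2:1 ⇒ n(H2) = 1.6762 mol.
Mass of H2 = 1.6762 × 2.016 = 3.3793 g.

3.379 g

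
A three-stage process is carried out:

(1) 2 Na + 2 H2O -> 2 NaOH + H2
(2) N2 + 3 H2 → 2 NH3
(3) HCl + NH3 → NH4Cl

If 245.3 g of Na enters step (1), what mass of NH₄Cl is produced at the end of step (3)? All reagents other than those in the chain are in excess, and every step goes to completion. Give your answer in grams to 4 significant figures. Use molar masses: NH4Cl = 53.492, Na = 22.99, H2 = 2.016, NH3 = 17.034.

190.3 g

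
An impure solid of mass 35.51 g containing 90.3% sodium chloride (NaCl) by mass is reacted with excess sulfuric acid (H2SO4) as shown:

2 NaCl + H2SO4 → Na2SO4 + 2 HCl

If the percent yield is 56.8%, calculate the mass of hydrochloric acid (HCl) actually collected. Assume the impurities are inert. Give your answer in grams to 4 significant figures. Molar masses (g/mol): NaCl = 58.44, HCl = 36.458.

Pure NaCl available = 35.51 g × 0.903 = 32.066 g.
n(NaCl) = 32.066 g / 58.44 g/mol = 0.54869 mol.
From the equation the NaCl:HCl mole ratio is 2:2, so n(HCl) = 0.54869 × 2/2 = 0.54869 mol.
Mass of HCl = 0.54869 mol × 36.458 g/mol = 20.004 g.
Actual mass collected = 20.004 g × 0.568 = 11.362 g.

11.36 g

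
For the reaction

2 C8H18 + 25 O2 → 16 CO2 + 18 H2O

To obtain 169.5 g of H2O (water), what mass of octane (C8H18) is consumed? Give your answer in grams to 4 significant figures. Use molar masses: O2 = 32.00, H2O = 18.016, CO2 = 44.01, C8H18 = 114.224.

119.4 g

n(H2O) = 169.50 g / 18.016 g/mol = 9.4083 mol.
From the equation the H2O:C8H18 mole ratio is 18:2, so n(C8H18) = 9.4083 × 2/18 = 1.0454 mol.
Mass of C8H18 = 1.0454 mol × 114.224 g/mol = 119.41 g.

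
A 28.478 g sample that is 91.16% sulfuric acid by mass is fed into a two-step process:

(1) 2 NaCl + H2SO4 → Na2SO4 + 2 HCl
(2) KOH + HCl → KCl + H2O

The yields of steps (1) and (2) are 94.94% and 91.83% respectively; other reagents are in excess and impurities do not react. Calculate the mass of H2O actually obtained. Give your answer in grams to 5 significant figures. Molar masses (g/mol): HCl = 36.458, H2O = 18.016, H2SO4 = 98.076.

Pure H2SO4 = 28.478 × 0.9116 = 25.9605 g.
n(H2SO4) = 25.9605 / 98.076 = 0.264698 mol.
Step 1 (H2SO4:HCl = 1:2): theoretical n(HCl) = 0.529396 mol; at 94.94% yield, n(HCl) = 0.502609 mol.
Step 2 (HCl:H2O = 1:1): theoretical n(H2O) = 0.502609 mol, so theoretical mass = 0.502609 × 18.016 = 9.05500 g.
At 91.83% yield, actual mass of H2O = 9.05500 × 0.9183 = 8.31521 g.

8.3152 g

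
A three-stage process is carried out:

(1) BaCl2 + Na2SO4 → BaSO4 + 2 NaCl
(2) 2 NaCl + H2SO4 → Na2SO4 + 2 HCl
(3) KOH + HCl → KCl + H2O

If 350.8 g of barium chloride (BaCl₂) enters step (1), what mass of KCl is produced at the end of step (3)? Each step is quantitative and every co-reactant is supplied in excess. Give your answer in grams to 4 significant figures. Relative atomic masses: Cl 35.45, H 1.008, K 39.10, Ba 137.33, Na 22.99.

251.2 g

M(BaCl2) = 137.33 + 2(35.45) = 208.23 g/mol.
M(KCl) = 39.10 + 35.45 = 74.55 g/mol.
n(BaCl2) = 350.8 / 208.23 = 1.6847 mol.
Reaction (1): BaCl2→NaCl ratio 1:2 ⇒ n(NaCl) = 3.3694 mol.
Reaction (2): NaCl→HCl ratio 2:2 ⇒ n(HCl) = 3.3694 mol.
Reaction (3): HCl→KCl ratio 1:1 ⇒ n(KCl) = 3.3694 mol.
Mass of KCl = 3.3694 × 74.55 = 251.19 g.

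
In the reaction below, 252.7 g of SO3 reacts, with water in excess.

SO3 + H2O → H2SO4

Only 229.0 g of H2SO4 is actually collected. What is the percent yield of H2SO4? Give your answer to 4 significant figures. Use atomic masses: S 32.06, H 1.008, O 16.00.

M(SO3) = 32.06 + 3(16.00) = 80.06 g/mol.
M(H2SO4) = 2(1.008) + 32.06 + 4(16.00) = 98.076 g/mol.
n(SO3) = 252.70 g / 80.06 g/mol = 3.1564 mol.
From the equation the SO3:H2SO4 mole ratio is 1:1, so n(H2SO4) = 3.1564 × 1/1 = 3.1564 mol.
Mass of H2SO4 = 3.1564 mol × 98.076 g/mol = 309.57 g.
This is the theoretical yield. Percent yield = 229.0 g / 309.57 g × 100% = 73.975%.

73.97 %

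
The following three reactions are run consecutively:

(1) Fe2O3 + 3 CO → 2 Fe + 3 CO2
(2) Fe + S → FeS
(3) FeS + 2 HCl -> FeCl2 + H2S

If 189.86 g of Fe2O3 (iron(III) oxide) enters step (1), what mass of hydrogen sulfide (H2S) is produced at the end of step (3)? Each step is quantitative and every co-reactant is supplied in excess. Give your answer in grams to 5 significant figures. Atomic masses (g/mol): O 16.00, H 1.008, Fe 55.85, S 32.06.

M(Fe2O3) = 2(55.85) + 3(16.00) = 159.70 g/mol.
M(H2S) = 2(1.008) + 32.06 = 34.076 g/mol.
n(Fe2O3) = 189.86 / 159.70 = 1.18885 mol.
Reaction (1): Fe2O3→Fe ratio 1:2 ⇒ n(Fe) = 2.37771 mol.
Reaction (2): Fe→FeS ratio 1:1 ⇒ n(FeS) = 2.37771 mol.
Reaction (3): FeS→H2S ratio 1:1 ⇒ n(H2S) = 2.37771 mol.
Mass of H2S = 2.37771 × 34.076 = 81.0228 g.

81.023 g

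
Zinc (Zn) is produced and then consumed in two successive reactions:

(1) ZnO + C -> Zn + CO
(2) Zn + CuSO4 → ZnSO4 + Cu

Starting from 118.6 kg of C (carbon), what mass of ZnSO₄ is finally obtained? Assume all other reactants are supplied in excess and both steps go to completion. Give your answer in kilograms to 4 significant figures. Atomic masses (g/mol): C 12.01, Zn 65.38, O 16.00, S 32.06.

M(C) = 12.01 g/mol.
M(ZnSO4) = 65.38 + 32.06 + 4(16.00) = 161.44 g/mol.
118.6 kg = 118600 g.
n(C) = 118600 / 12.01 = 9875.1 mol.
Step 1 gives a 1:1 ratio of C to Zn, so n(Zn) = 9875.1 mol.
In step 2 the Zn:ZnSO4 ratio is 1:1, so n(ZnSO4) = 9875.1 mol.
Mass of ZnSO4 = 9875.1 × 161.44 = 1.5942 × 10^6 g = 1594 kg.

1594 kg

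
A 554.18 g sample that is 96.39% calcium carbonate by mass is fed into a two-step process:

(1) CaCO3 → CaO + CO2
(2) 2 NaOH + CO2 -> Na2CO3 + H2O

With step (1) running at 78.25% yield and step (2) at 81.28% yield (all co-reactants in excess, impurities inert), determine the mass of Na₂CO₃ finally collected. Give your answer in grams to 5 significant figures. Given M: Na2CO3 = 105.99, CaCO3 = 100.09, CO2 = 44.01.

359.77 g

Pure CaCO3 = 554.18 × 0.9639 = 534.174 g.
n(CaCO3) = 534.174 / 100.09 = 5.33694 mol.
Step 1 (CaCO3:CO2 = 1:1): theoretical n(CO2) = 5.33694 mol; at 78.25% yield, n(CO2) = 4.17615 mol.
Step 2 (CO2:Na2CO3 = 1:1): theoretical n(Na2CO3) = 4.17615 mol, so theoretical mass = 4.17615 × 105.99 = 442.631 g.
At 81.28% yield, actual mass of Na2CO3 = 442.631 × 0.8128 = 359.770 g.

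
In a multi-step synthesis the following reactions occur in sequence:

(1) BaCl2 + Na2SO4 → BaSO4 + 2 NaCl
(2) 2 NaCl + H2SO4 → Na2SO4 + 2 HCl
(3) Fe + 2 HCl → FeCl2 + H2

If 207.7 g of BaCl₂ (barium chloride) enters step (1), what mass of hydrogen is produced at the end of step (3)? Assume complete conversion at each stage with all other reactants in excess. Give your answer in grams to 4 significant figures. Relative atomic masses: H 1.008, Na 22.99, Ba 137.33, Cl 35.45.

M(BaCl2) = 137.33 + 2(35.45) = 208.23 g/mol.
M(H2) = 2(1.008) = 2.016 g/mol.
n(BaCl2) = 207.7 / 208.23 = 0.99745 mol.
Reaction (1): BaCl2→NaCl ratio 1:2 ⇒ n(NaCl) = 1.9949 mol.
Reaction (2): NaCl→HCl ratio 2:2 ⇒ n(HCl) = 1.9949 mol.
Reaction (3): HCl→H2 ratio 2:1 ⇒ n(H2) = 0.99745 mol.
Mass of H2 = 0.99745 × 2.016 = 2.0109 g.

2.011 g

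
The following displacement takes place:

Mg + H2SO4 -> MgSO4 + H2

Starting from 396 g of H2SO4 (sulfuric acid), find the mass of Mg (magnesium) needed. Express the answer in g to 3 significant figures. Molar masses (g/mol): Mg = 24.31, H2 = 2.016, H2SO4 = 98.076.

n(H2SO4) = 396.0 g / 98.076 g/mol = 4.038 mol.
From the equation the H2SO4:Mg mole ratio is 1:1, so n(Mg) = 4.038 × 1/1 = 4.038 mol.
Mass of Mg = 4.038 mol × 24.31 g/mol = 98.16 g.

98.2 g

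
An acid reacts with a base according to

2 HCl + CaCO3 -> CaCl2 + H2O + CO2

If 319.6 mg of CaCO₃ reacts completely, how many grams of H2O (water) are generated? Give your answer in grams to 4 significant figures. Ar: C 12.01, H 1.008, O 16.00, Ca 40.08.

0.05753 g

M(CaCO3) = 40.08 + 12.01 + 3(16.00) = 100.09 g/mol.
M(H2O) = 2(1.008) + 16.00 = 18.016 g/mol.
Convert: 319.6 mg = 0.31960 g.
n(CaCO3) = 0.31960 g / 100.09 g/mol = 0.0031931 mol.
From the equation the CaCO3:H2O mole ratio is 1:1, so n(H2O) = 0.0031931 × 1/1 = 0.0031931 mol.
Mass of H2O = 0.0031931 mol × 18.016 g/mol = 0.057527 g.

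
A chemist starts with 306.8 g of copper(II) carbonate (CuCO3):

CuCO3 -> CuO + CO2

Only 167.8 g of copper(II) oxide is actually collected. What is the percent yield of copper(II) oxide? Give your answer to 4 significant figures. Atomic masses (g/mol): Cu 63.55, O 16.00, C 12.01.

84.95 %

M(CuCO3) = 63.55 + 12.01 + 3(16.00) = 123.56 g/mol.
M(CuO) = 63.55 + 16.00 = 79.55 g/mol.
n(CuCO3) = 306.80 g / 123.56 g/mol = 2.4830 mol.
From the equation the CuCO3:CuO mole ratio is 1:1, so n(CuO) = 2.4830 × 1/1 = 2.4830 mol.
Mass of CuO = 2.4830 mol × 79.55 g/mol = 197.52 g.
This is the theoretical yield. Percent yield = 167.8 g / 197.52 g × 100% = 84.952%.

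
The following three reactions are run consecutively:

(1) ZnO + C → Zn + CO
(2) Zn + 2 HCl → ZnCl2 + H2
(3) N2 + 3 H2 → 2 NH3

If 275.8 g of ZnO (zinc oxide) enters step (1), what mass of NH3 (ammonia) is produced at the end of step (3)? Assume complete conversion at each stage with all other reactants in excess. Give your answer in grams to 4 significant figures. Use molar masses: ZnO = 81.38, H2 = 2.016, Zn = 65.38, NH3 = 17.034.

38.49 g

n(ZnO) = 275.8 / 81.38 = 3.3890 mol.
Reaction (1): ZnO→Zn ratio 1:1 ⇒ n(Zn) = 3.3890 mol.
Reaction (2): Zn→H2 ratio 1:1 ⇒ n(H2) = 3.3890 mol.
Reaction (3): H2→NH3 ratio 3:2 ⇒ n(NH3) = 2.2594 mol.
Mass of NH3 = 2.2594 × 17.034 = 38.486 g.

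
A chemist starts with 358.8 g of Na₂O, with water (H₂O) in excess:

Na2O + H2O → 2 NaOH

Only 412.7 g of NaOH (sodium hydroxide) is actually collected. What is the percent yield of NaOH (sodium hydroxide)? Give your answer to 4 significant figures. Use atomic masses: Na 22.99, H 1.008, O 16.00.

M(Na2O) = 2(22.99) + 16.00 = 61.98 g/mol.
M(NaOH) = 22.99 + 16.00 + 1.008 = 39.998 g/mol.
n(Na2O) = 358.80 g / 61.98 g/mol = 5.7890 mol.
From the equation the Na2O:NaOH mole ratio is 1:2, so n(NaOH) = 5.7890 × 2/1 = 11.578 mol.
Mass of NaOH = 11.578 mol × 39.998 g/mol = 463.09 g.
This is the theoretical yield. Percent yield = 412.7 g / 463.09 g × 100% = 89.118%.

89.12 %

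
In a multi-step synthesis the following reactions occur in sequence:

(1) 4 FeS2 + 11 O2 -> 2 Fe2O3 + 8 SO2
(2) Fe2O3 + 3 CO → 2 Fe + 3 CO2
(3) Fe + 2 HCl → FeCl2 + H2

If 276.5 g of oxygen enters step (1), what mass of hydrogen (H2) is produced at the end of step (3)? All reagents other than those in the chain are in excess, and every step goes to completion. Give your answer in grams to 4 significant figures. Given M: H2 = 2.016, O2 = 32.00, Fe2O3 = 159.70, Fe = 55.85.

n(O2) = 276.5 / 32.00 = 8.6406 mol.
Reaction (1): O2→Fe2O3 ratio 11:2 ⇒ n(Fe2O3) = 1.5710 mol.
Reaction (2): Fe2O3→Fe ratio 1:2 ⇒ n(Fe) = 3.1420 mol.
Reaction (3): Fe→H2 ratio 1:1 ⇒ n(H2) = 3.1420 mol.
Mass of H2 = 3.1420 × 2.016 = 6.3344 g.

6.334 g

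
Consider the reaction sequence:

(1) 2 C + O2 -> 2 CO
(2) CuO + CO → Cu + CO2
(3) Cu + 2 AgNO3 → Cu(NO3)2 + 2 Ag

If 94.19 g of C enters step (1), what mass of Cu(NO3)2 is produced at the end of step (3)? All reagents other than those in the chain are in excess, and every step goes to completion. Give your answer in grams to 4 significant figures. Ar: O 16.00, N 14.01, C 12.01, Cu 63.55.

1471 g

M(C) = 12.01 g/mol.
M(Cu(NO3)2) = 63.55 + 2(14.01) + 6(16.00) = 187.57 g/mol.
n(C) = 94.19 / 12.01 = 7.8426 mol.
Reaction (1): C→CO ratio 2:2 ⇒ n(CO) = 7.8426 mol.
Reaction (2): CO→Cu ratio 1:1 ⇒ n(Cu) = 7.8426 mol.
Reaction (3): Cu→Cu(NO3)2 ratio 1:1 ⇒ n(Cu(NO3)2) = 7.8426 mol.
Mass of Cu(NO3)2 = 7.8426 × 187.57 = 1471.0 g.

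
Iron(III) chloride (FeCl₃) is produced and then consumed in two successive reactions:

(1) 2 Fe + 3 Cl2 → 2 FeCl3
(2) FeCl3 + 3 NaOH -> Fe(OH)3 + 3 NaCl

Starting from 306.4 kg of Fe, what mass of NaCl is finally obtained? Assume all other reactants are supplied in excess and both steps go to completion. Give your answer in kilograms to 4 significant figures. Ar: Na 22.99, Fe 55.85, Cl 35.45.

961.8 kg

M(Fe) = 55.85 g/mol.
M(NaCl) = 22.99 + 35.45 = 58.44 g/mol.
306.4 kg = 306400 g.
n(Fe) = 306400 / 55.85 = 5486.1 mol.
Step 1 gives a 2:2 ratio of Fe to FeCl3, so n(FeCl3) = 5486.1 mol.
In step 2 the FeCl3:NaCl ratio is 1:3, so n(NaCl) = 16458 mol.
Mass of NaCl = 16458 × 58.44 = 961830 g = 961.8 kg.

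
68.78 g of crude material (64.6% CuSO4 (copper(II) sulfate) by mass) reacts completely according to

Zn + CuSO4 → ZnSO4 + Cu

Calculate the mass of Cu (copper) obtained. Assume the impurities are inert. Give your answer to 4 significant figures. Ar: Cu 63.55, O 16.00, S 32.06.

17.69 g

Mass of pure CuSO4 = 68.78 g × 0.646 = 44.432 g.
M(CuSO4) = 63.55 + 32.06 + 4(16.00) = 159.61 g/mol.
M(Cu) = 63.55 g/mol.
n(CuSO4) = 44.432 g / 159.61 g/mol = 0.27838 mol.
From the equation the CuSO4:Cu mole ratio is 1:1, so n(Cu) = 0.27838 × 1/1 = 0.27838 mol.
Mass of Cu = 0.27838 mol × 63.55 g/mol = 17.691 g.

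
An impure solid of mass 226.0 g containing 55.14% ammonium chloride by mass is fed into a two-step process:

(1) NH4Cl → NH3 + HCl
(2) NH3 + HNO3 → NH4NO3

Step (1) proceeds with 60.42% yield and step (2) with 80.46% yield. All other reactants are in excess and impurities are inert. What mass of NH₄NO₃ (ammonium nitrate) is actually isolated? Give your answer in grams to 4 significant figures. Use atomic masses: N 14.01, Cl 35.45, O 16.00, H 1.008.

Pure NH4Cl = 226.0 × 0.5514 = 124.62 g.
M(NH4Cl) = 14.01 + 4(1.008) + 35.45 = 53.492 g/mol.
M(NH4NO3) = 2(14.01) + 4(1.008) + 3(16.00) = 80.052 g/mol.
n(NH4Cl) = 124.62 / 53.492 = 2.3296 mol.
Step 1 (NH4Cl:NH3 = 1:1): theoretical n(NH3) = 2.3296 mol; at 60.42% yield, n(NH3) = 1.4076 mol.
Step 2 (NH3:NH4NO3 = 1:1): theoretical n(NH4NO3) = 1.4076 mol, so theoretical mass = 1.4076 × 80.052 = 112.68 g.
At 80.46% yield, actual mass of NH4NO3 = 112.68 × 0.8046 = 90.661 g.

90.66 g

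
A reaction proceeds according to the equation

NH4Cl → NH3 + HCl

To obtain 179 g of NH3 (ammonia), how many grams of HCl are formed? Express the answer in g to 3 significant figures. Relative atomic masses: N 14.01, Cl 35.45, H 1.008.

383 g

M(NH3) = 14.01 + 3(1.008) = 17.034 g/mol.
M(HCl) = 1.008 + 35.45 = 36.458 g/mol.
n(NH3) = 179.0 g / 17.034 g/mol = 10.51 mol.
From the equation the NH3:HCl mole ratio is 1:1, so n(HCl) = 10.51 × 1/1 = 10.51 mol.
Mass of HCl = 10.51 mol × 36.458 g/mol = 383.1 g.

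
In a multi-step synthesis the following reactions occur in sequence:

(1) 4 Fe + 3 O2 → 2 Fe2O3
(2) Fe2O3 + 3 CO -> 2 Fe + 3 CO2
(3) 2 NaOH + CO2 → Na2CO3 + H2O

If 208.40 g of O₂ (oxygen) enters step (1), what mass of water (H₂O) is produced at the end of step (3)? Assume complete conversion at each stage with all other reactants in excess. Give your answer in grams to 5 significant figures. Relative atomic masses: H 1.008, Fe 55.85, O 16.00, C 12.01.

234.66 g

M(O2) = 2(16.00) = 32.00 g/mol.
M(H2O) = 2(1.008) + 16.00 = 18.016 g/mol.
n(O2) = 208.40 / 32.00 = 6.51250 mol.
Reaction (1): O2→Fe2O3 ratio 3:2 ⇒ n(Fe2O3) = 4.34167 mol.
Reaction (2): Fe2O3→CO2 ratio 1:3 ⇒ n(CO2) = 13.0250 mol.
Reaction (3): CO2→H2O ratio 1:1 ⇒ n(H2O) = 13.0250 mol.
Mass of H2O = 13.0250 × 18.016 = 234.658 g.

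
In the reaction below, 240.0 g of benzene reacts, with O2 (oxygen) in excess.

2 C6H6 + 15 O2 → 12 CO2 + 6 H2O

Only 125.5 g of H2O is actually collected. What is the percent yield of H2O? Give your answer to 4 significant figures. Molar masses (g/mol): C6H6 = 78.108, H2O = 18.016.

n(C6H6) = 240.00 g / 78.108 g/mol = 3.0727 mol.
From the equation the C6H6:H2O mole ratio is 2:6, so n(H2O) = 3.0727 × 6/2 = 9.2180 mol.
Mass of H2O = 9.2180 mol × 18.016 g/mol = 166.07 g.
This is the theoretical yield. Percent yield = 125.5 g / 166.07 g × 100% = 75.570%.

75.57 %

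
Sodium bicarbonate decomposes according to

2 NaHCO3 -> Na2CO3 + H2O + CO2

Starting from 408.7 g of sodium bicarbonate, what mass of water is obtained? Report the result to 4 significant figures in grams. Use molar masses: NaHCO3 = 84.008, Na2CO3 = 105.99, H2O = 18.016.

43.82 g

n(NaHCO3) = 408.70 g / 84.008 g/mol = 4.8650 mol.
From the equation the NaHCO3:H2O mole ratio is 2:1, so n(H2O) = 4.8650 × 1/2 = 2.4325 mol.
Mass of H2O = 2.4325 mol × 18.016 g/mol = 43.824 g.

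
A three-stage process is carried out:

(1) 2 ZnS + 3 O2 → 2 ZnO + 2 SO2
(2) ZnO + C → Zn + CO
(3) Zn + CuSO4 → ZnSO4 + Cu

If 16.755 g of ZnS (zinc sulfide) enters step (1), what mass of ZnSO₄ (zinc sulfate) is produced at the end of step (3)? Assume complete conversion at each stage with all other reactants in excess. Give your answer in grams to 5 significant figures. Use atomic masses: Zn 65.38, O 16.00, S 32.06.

27.760 g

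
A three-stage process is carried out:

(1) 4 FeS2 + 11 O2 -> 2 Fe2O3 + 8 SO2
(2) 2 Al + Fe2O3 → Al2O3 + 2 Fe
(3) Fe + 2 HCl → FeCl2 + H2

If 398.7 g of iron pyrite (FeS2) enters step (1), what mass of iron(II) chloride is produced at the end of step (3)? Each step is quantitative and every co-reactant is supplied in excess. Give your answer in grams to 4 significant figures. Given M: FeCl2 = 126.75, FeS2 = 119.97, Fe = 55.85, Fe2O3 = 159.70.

421.2 g

n(FeS2) = 398.7 / 119.97 = 3.3233 mol.
Reaction (1): FeS2→Fe2O3 ratio 4:2 ⇒ n(Fe2O3) = 1.6617 mol.
Reaction (2): Fe2O3→Fe ratio 1:2 ⇒ n(Fe) = 3.3233 mol.
Reaction (3): Fe→FeCl2 ratio 1:1 ⇒ n(FeCl2) = 3.3233 mol.
Mass of FeCl2 = 3.3233 × 126.75 = 421.23 g.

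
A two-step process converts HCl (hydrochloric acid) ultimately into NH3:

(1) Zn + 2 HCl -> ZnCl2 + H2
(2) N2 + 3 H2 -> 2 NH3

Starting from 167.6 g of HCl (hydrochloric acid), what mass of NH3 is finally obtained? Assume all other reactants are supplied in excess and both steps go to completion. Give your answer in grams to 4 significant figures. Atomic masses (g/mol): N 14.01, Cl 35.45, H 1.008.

26.10 g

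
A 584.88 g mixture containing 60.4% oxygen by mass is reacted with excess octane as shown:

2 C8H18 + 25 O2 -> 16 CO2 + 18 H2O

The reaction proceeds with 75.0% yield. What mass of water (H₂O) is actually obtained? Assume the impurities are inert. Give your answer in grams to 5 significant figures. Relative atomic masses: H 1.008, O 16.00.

Pure O2 available = 584.88 g × 0.604 = 353.268 g.
M(O2) = 2(16.00) = 32.00 g/mol.
M(H2O) = 2(1.008) + 16.00 = 18.016 g/mol.
n(O2) = 353.268 g / 32.00 g/mol = 11.0396 mol.
From the equation the O2:H2O mole ratio is 25:18, so n(H2O) = 11.0396 × 18/25 = 7.94852 mol.
Mass of H2O = 7.94852 mol × 18.016 g/mol = 143.201 g.
Actual mass collected = 143.201 g × 0.750 = 107.400 g.

107.40 g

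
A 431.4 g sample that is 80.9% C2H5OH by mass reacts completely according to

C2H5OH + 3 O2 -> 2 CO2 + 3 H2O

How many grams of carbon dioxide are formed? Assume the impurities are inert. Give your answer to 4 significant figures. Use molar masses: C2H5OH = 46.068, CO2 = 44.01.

Mass of pure C2H5OH = 431.4 g × 0.809 = 349.00 g.
n(C2H5OH) = 349.00 g / 46.068 g/mol = 7.5758 mol.
From the equation the C2H5OH:CO2 mole ratio is 1:2, so n(CO2) = 7.5758 × 2/1 = 15.152 mol.
Mass of CO2 = 15.152 mol × 44.01 g/mol = 666.82 g.

666.8 g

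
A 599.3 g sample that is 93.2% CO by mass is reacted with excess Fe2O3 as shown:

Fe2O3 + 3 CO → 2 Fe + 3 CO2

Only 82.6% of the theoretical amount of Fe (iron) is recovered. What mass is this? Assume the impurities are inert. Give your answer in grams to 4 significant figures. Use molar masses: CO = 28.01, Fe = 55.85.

613.3 g

Pure CO available = 599.3 g × 0.932 = 558.55 g.
n(CO) = 558.55 g / 28.01 g/mol = 19.941 mol.
From the equation the CO:Fe mole ratio is 3:2, so n(Fe) = 19.941 × 2/3 = 13.294 mol.
Mass of Fe = 13.294 mol × 55.85 g/mol = 742.47 g.
Actual mass collected = 742.47 g × 0.826 = 613.28 g.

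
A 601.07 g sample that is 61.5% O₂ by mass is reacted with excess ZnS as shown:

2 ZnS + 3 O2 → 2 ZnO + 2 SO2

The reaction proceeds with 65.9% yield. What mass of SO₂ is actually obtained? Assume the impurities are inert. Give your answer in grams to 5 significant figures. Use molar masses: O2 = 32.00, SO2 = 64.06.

Pure O2 available = 601.07 g × 0.615 = 369.658 g.
n(O2) = 369.658 g / 32.00 g/mol = 11.5518 mol.
From the equation the O2:SO2 mole ratio is 3:2, so n(SO2) = 11.5518 × 2/3 = 7.70121 mol.
Mass of SO2 = 7.70121 mol × 64.06 g/mol = 493.339 g.
Actual mass collected = 493.339 g × 0.659 = 325.111 g.

325.11 g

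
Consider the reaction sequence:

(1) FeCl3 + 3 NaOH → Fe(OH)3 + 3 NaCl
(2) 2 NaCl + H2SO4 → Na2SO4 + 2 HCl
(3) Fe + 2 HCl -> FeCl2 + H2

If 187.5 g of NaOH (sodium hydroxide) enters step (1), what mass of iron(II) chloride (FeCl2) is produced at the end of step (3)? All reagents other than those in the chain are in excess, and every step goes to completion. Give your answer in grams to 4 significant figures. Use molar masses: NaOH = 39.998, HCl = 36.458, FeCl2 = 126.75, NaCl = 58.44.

n(NaOH) = 187.5 / 39.998 = 4.6877 mol.
Reaction (1): NaOH→NaCl ratio 3:3 ⇒ n(NaCl) = 4.6877 mol.
Reaction (2): NaCl→HCl ratio 2:2 ⇒ n(HCl) = 4.6877 mol.
Reaction (3): HCl→FeCl2 ratio 2:1 ⇒ n(FeCl2) = 2.3439 mol.
Mass of FeCl2 = 2.3439 × 126.75 = 297.09 g.

297.1 g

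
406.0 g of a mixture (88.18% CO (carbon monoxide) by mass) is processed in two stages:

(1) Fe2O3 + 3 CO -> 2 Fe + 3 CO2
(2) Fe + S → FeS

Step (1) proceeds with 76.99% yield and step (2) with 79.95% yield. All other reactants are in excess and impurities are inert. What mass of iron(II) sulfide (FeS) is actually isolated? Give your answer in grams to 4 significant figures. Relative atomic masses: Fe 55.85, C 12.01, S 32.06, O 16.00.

Pure CO = 406.0 × 0.8818 = 358.01 g.
M(CO) = 12.01 + 16.00 = 28.01 g/mol.
M(FeS) = 55.85 + 32.06 = 87.91 g/mol.
n(CO) = 358.01 / 28.01 = 12.782 mol.
Step 1 (CO:Fe = 3:2): theoretical n(Fe) = 8.5210 mol; at 76.99% yield, n(Fe) = 6.5603 mol.
Step 2 (Fe:FeS = 1:1): theoretical n(FeS) = 6.5603 mol, so theoretical mass = 6.5603 × 87.91 = 576.72 g.
At 79.95% yield, actual mass of FeS = 576.72 × 0.7995 = 461.09 g.

461.1 g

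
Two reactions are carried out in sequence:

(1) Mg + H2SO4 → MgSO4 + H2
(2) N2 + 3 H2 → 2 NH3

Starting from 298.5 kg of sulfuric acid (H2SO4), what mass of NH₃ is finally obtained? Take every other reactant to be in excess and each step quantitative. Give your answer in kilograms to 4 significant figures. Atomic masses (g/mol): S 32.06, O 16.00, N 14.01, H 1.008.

34.56 kg

M(H2SO4) = 2(1.008) + 32.06 + 4(16.00) = 98.076 g/mol.
M(NH3) = 14.01 + 3(1.008) = 17.034 g/mol.
298.5 kg = 298500 g.
n(H2SO4) = 298500 / 98.076 = 3043.6 mol.
Step 1 gives a 1:1 ratio of H2SO4 to H2, so n(H2) = 3043.6 mol.
In step 2 the H2:NH3 ratio is 3:2, so n(NH3) = 2029.0 mol.
Mass of NH3 = 2029.0 × 17.034 = 34563 g = 34.56 kg.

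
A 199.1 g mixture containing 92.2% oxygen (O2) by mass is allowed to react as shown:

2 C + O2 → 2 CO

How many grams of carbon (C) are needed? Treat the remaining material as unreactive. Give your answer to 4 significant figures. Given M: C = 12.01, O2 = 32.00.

137.8 g

Mass of pure O2 = 199.1 g × 0.922 = 183.57 g.
n(O2) = 183.57 g / 32.00 g/mol = 5.7366 mol.
From the equation the O2:C mole ratio is 1:2, so n(C) = 5.7366 × 2/1 = 11.473 mol.
Mass of C = 11.473 mol × 12.01 g/mol = 137.79 g.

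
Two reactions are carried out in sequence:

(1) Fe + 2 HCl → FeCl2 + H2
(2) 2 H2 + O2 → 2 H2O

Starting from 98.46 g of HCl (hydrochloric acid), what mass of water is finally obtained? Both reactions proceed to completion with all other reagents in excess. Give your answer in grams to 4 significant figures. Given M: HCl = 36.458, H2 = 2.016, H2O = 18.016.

24.33 g

n(HCl) = 98.460 / 36.458 = 2.7006 mol.
Step 1 gives a 2:1 ratio of HCl to H2, so n(H2) = 1.3503 mol.
In step 2 the H2:H2O ratio is 2:2, so n(H2O) = 1.3503 mol.
Mass of H2O = 1.3503 × 18.016 = 24.327 g.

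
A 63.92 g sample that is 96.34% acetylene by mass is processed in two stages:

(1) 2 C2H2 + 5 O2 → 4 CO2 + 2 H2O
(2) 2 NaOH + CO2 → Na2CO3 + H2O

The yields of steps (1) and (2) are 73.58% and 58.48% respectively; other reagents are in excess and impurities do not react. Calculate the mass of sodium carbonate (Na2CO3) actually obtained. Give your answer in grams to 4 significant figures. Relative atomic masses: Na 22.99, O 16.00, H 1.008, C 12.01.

215.7 g

Pure C2H2 = 63.92 × 0.9634 = 61.581 g.
M(C2H2) = 2(12.01) + 2(1.008) = 26.036 g/mol.
M(Na2CO3) = 2(22.99) + 12.01 + 3(16.00) = 105.99 g/mol.
n(C2H2) = 61.581 / 26.036 = 2.3652 mol.
Step 1 (C2H2:CO2 = 2:4): theoretical n(CO2) = 4.7304 mol; at 73.58% yield, n(CO2) = 3.4806 mol.
Step 2 (CO2:Na2CO3 = 1:1): theoretical n(Na2CO3) = 3.4806 mol, so theoretical mass = 3.4806 × 105.99 = 368.91 g.
At 58.48% yield, actual mass of Na2CO3 = 368.91 × 0.5848 = 215.74 g.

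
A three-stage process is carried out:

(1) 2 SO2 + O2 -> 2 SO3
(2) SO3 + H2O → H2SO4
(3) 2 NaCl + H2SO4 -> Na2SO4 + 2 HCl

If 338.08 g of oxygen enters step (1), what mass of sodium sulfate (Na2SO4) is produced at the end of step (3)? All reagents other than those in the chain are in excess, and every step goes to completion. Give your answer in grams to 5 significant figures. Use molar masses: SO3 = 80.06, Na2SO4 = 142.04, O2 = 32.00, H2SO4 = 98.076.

3001.3 g

n(O2) = 338.08 / 32.00 = 10.5650 mol.
Reaction (1): O2→SO3 ratio 1:2 ⇒ n(SO3) = 21.1300 mol.
Reaction (2): SO3→H2SO4 ratio 1:1 ⇒ n(H2SO4) = 21.1300 mol.
Reaction (3): H2SO4→Na2SO4 ratio 1:1 ⇒ n(Na2SO4) = 21.1300 mol.
Mass of Na2SO4 = 21.1300 × 142.04 = 3001.31 g.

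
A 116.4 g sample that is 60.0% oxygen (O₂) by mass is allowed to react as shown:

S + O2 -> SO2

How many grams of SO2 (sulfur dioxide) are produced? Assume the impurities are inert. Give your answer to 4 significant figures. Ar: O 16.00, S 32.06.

Mass of pure O2 = 116.4 g × 0.600 = 69.840 g.
M(O2) = 2(16.00) = 32.00 g/mol.
M(SO2) = 32.06 + 2(16.00) = 64.06 g/mol.
n(O2) = 69.840 g / 32.00 g/mol = 2.1825 mol.
From the equation the O2:SO2 mole ratio is 1:1, so n(SO2) = 2.1825 × 1/1 = 2.1825 mol.
Mass of SO2 = 2.1825 mol × 64.06 g/mol = 139.81 g.

139.8 g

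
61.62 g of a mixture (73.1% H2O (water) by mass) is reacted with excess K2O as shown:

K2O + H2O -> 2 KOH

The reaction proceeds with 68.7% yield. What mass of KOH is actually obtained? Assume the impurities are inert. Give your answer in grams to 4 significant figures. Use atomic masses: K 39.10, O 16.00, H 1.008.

192.7 g

Pure H2O available = 61.62 g × 0.731 = 45.044 g.
M(H2O) = 2(1.008) + 16.00 = 18.016 g/mol.
M(KOH) = 39.10 + 16.00 + 1.008 = 56.108 g/mol.
n(H2O) = 45.044 g / 18.016 g/mol = 2.5002 mol.
From the equation the H2O:KOH mole ratio is 1:2, so n(KOH) = 2.5002 × 2/1 = 5.0005 mol.
Mass of KOH = 5.0005 mol × 56.108 g/mol = 280.57 g.
Actual mass collected = 280.57 g × 0.687 = 192.75 g.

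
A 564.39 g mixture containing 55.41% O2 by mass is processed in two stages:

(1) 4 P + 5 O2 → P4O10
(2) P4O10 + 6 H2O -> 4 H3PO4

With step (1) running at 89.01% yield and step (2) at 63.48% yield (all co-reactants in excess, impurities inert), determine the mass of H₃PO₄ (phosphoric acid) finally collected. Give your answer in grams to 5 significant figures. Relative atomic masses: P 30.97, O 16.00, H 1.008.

Pure O2 = 564.39 × 0.5541 = 312.728 g.
M(O2) = 2(16.00) = 32.00 g/mol.
M(H3PO4) = 3(1.008) + 30.97 + 4(16.00) = 97.994 g/mol.
n(O2) = 312.728 / 32.00 = 9.77277 mol.
Step 1 (O2:P4O10 = 5:1): theoretical n(P4O10) = 1.95455 mol; at 89.01% yield, n(P4O10) = 1.73975 mol.
Step 2 (P4O10:H3PO4 = 1:4): theoretical n(H3PO4) = 6.95899 mol, so theoretical mass = 6.95899 × 97.994 = 681.939 g.
At 63.48% yield, actual mass of H3PO4 = 681.939 × 0.6348 = 432.895 g.

432.90 g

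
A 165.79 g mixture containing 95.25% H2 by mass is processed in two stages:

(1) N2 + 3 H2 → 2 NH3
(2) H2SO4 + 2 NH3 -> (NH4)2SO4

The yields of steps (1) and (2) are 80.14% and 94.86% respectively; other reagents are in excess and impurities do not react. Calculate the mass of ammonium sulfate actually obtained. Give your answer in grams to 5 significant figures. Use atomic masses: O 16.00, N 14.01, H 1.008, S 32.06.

Pure H2 = 165.79 × 0.9525 = 157.915 g.
M(H2) = 2(1.008) = 2.016 g/mol.
M((NH4)2SO4) = 2(14.01) + 8(1.008) + 32.06 + 4(16.00) = 132.144 g/mol.
n(H2) = 157.915 / 2.016 = 78.3308 mol.
Step 1 (H2:NH3 = 3:2): theoretical n(NH3) = 52.2206 mol; at 80.14% yield, n(NH3) = 41.8496 mol.
Step 2 (NH3:(NH4)2SO4 = 2:1): theoretical n((NH4)2SO4) = 20.9248 mol, so theoretical mass = 20.9248 × 132.144 = 2765.08 g.
At 94.86% yield, actual mass of (NH4)2SO4 = 2765.08 × 0.9486 = 2622.96 g.

2623.0 g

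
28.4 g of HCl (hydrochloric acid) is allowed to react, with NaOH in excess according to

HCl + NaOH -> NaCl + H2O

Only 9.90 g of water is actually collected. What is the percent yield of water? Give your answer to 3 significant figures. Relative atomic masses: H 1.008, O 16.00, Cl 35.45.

70.5 %

M(HCl) = 1.008 + 35.45 = 36.458 g/mol.
M(H2O) = 2(1.008) + 16.00 = 18.016 g/mol.
n(HCl) = 28.40 g / 36.458 g/mol = 0.7790 mol.
From the equation the HCl:H2O mole ratio is 1:1, so n(H2O) = 0.7790 × 1/1 = 0.7790 mol.
Mass of H2O = 0.7790 mol × 18.016 g/mol = 14.03 g.
This is the theoretical yield. Percent yield = 9.90 g / 14.03 g × 100% = 70.54%.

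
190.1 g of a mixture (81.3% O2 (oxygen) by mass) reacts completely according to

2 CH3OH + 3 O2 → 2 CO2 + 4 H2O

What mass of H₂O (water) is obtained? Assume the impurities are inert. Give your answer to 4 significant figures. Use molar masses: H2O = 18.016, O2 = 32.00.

116.0 g

Mass of pure O2 = 190.1 g × 0.813 = 154.55 g.
n(O2) = 154.55 g / 32.00 g/mol = 4.8297 mol.
From the equation the O2:H2O mole ratio is 3:4, so n(H2O) = 4.8297 × 4/3 = 6.4396 mol.
Mass of H2O = 6.4396 mol × 18.016 g/mol = 116.02 g.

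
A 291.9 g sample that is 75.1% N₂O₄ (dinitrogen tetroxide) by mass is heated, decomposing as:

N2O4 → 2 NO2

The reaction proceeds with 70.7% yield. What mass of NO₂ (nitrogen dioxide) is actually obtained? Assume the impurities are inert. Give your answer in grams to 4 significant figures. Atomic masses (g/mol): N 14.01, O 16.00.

Pure N2O4 available = 291.9 g × 0.751 = 219.22 g.
M(N2O4) = 2(14.01) + 4(16.00) = 92.02 g/mol.
M(NO2) = 14.01 + 2(16.00) = 46.01 g/mol.
n(N2O4) = 219.22 g / 92.02 g/mol = 2.3823 mol.
From the equation the N2O4:NO2 mole ratio is 1:2, so n(NO2) = 2.3823 × 2/1 = 4.7645 mol.
Mass of NO2 = 4.7645 mol × 46.01 g/mol = 219.22 g.
Actual mass collected = 219.22 g × 0.707 = 154.99 g.

155.0 g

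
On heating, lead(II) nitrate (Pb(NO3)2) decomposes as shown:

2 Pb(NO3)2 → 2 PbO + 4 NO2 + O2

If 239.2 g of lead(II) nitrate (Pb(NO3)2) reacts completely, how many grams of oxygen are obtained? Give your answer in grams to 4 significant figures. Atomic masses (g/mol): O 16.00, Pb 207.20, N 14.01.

M(Pb(NO3)2) = 207.20 + 2(14.01) + 6(16.00) = 331.22 g/mol.
M(O2) = 2(16.00) = 32.00 g/mol.
n(Pb(NO3)2) = 239.20 g / 331.22 g/mol = 0.72218 mol.
From the equation the Pb(NO3)2:O2 mole ratio is 2:1, so n(O2) = 0.72218 × 1/2 = 0.36109 mol.
Mass of O2 = 0.36109 mol × 32.00 g/mol = 11.555 g.

11.55 g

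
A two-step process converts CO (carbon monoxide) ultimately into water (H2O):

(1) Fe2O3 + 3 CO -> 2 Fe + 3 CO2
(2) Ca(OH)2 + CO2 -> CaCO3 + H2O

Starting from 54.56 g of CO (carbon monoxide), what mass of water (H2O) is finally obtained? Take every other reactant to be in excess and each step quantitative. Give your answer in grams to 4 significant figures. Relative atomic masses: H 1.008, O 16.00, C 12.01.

35.09 g

M(CO) = 12.01 + 16.00 = 28.01 g/mol.
M(H2O) = 2(1.008) + 16.00 = 18.016 g/mol.
n(CO) = 54.560 / 28.01 = 1.9479 mol.
Step 1 gives a 3:3 ratio of CO to CO2, so n(CO2) = 1.9479 mol.
In step 2 the CO2:H2O ratio is 1:1, so n(H2O) = 1.9479 mol.
Mass of H2O = 1.9479 × 18.016 = 35.093 g.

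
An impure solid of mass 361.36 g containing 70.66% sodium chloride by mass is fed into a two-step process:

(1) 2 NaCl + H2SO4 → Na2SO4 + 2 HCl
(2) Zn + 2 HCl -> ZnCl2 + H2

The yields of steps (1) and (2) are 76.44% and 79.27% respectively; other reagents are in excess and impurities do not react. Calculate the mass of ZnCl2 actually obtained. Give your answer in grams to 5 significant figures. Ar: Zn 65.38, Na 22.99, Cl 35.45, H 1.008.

180.40 g

Pure NaCl = 361.36 × 0.7066 = 255.337 g.
M(NaCl) = 22.99 + 35.45 = 58.44 g/mol.
M(ZnCl2) = 65.38 + 2(35.45) = 136.28 g/mol.
n(NaCl) = 255.337 / 58.44 = 4.36922 mol.
Step 1 (NaCl:HCl = 2:2): theoretical n(HCl) = 4.36922 mol; at 76.44% yield, n(HCl) = 3.33983 mol.
Step 2 (HCl:ZnCl2 = 2:1): theoretical n(ZnCl2) = 1.66991 mol, so theoretical mass = 1.66991 × 136.28 = 227.576 g.
At 79.27% yield, actual mass of ZnCl2 = 227.576 × 0.7927 = 180.399 g.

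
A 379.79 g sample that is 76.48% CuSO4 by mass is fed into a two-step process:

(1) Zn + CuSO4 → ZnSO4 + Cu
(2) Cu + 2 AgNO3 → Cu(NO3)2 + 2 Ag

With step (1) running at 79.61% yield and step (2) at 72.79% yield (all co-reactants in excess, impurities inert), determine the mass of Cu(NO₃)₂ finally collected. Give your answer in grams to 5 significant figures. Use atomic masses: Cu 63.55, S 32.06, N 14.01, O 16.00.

197.80 g

Pure CuSO4 = 379.79 × 0.7648 = 290.463 g.
M(CuSO4) = 63.55 + 32.06 + 4(16.00) = 159.61 g/mol.
M(Cu(NO3)2) = 63.55 + 2(14.01) + 6(16.00) = 187.57 g/mol.
n(CuSO4) = 290.463 / 159.61 = 1.81983 mol.
Step 1 (CuSO4:Cu = 1:1): theoretical n(Cu) = 1.81983 mol; at 79.61% yield, n(Cu) = 1.44877 mol.
Step 2 (Cu:Cu(NO3)2 = 1:1): theoretical n(Cu(NO3)2) = 1.44877 mol, so theoretical mass = 1.44877 × 187.57 = 271.745 g.
At 72.79% yield, actual mass of Cu(NO3)2 = 271.745 × 0.7279 = 197.804 g.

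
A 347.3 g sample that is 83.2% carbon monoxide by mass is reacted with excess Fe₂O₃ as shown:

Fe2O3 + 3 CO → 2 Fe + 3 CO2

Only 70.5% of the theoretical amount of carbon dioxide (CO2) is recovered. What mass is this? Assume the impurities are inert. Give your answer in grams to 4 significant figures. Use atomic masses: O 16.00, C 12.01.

320.1 g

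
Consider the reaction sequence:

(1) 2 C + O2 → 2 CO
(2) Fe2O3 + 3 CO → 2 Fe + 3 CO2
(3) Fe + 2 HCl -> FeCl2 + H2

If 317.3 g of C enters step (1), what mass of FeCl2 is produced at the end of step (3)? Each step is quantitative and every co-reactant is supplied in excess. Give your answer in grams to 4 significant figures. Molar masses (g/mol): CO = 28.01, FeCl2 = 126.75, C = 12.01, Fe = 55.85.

n(C) = 317.3 / 12.01 = 26.420 mol.
Reaction (1): C→CO ratio 2:2 ⇒ n(CO) = 26.420 mol.
Reaction (2): CO→Fe ratio 3:2 ⇒ n(Fe) = 17.613 mol.
Reaction (3): Fe→FeCl2 ratio 1:1 ⇒ n(FeCl2) = 17.613 mol.
Mass of FeCl2 = 17.613 × 126.75 = 2232.5 g.

2232 g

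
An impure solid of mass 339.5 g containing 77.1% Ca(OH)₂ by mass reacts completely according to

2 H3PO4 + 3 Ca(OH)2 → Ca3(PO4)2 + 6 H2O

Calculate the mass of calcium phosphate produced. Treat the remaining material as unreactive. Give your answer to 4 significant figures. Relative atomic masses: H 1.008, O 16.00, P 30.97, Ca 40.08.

Mass of pure Ca(OH)2 = 339.5 g × 0.771 = 261.75 g.
M(Ca(OH)2) = 40.08 + 2(16.00) + 2(1.008) = 74.096 g/mol.
M(Ca3(PO4)2) = 3(40.08) + 2(30.97) + 8(16.00) = 310.18 g/mol.
n(Ca(OH)2) = 261.75 g / 74.096 g/mol = 3.5326 mol.
From the equation the Ca(OH)2:Ca3(PO4)2 mole ratio is 3:1, so n(Ca3(PO4)2) = 3.5326 × 1/3 = 1.1775 mol.
Mass of Ca3(PO4)2 = 1.1775 mol × 310.18 g/mol = 365.25 g.

365.3 g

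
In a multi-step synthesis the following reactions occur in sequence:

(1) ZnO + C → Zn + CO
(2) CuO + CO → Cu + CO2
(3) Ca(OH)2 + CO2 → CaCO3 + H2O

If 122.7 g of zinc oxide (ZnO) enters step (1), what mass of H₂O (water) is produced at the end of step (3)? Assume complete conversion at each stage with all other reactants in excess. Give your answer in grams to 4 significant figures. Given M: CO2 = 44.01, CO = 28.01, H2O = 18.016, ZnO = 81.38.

n(ZnO) = 122.7 / 81.38 = 1.5077 mol.
Reaction (1): ZnO→CO ratio 1:1 ⇒ n(CO) = 1.5077 mol.
Reaction (2): CO→CO2 ratio 1:1 ⇒ n(CO2) = 1.5077 mol.
Reaction (3): CO2→H2O ratio 1:1 ⇒ n(H2O) = 1.5077 mol.
Mass of H2O = 1.5077 × 18.016 = 27.163 g.

27.16 g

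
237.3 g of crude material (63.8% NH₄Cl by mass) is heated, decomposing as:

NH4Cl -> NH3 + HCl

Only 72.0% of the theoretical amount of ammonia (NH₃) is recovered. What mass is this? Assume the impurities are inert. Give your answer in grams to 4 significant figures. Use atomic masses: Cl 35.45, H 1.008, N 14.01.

Pure NH4Cl available = 237.3 g × 0.638 = 151.40 g.
M(NH4Cl) = 14.01 + 4(1.008) + 35.45 = 53.492 g/mol.
M(NH3) = 14.01 + 3(1.008) = 17.034 g/mol.
n(NH4Cl) = 151.40 g / 53.492 g/mol = 2.8303 mol.
From the equation the NH4Cl:NH3 mole ratio is 1:1, so n(NH3) = 2.8303 × 1/1 = 2.8303 mol.
Mass of NH3 = 2.8303 mol × 17.034 g/mol = 48.211 g.
Actual mass collected = 48.211 g × 0.720 = 34.712 g.

34.71 g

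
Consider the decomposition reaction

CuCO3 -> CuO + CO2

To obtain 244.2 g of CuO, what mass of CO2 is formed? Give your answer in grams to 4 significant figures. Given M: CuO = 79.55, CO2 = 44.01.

135.1 g

n(CuO) = 244.20 g / 79.55 g/mol = 3.0698 mol.
From the equation the CuO:CO2 mole ratio is 1:1, so n(CO2) = 3.0698 × 1/1 = 3.0698 mol.
Mass of CO2 = 3.0698 mol × 44.01 g/mol = 135.10 g.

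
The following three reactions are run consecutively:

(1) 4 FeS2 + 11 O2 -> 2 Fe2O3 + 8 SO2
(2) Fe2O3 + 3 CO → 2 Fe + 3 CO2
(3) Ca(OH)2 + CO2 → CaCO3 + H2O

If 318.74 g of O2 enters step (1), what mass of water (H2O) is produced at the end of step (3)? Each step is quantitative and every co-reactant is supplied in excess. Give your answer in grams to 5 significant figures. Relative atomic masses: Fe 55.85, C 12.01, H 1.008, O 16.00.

97.882 g

M(O2) = 2(16.00) = 32.00 g/mol.
M(H2O) = 2(1.008) + 16.00 = 18.016 g/mol.
n(O2) = 318.74 / 32.00 = 9.96063 mol.
Reaction (1): O2→Fe2O3 ratio 11:2 ⇒ n(Fe2O3) = 1.81102 mol.
Reaction (2): Fe2O3→CO2 ratio 1:3 ⇒ n(CO2) = 5.43307 mol.
Reaction (3): CO2→H2O ratio 1:1 ⇒ n(H2O) = 5.43307 mol.
Mass of H2O = 5.43307 × 18.016 = 97.8822 g.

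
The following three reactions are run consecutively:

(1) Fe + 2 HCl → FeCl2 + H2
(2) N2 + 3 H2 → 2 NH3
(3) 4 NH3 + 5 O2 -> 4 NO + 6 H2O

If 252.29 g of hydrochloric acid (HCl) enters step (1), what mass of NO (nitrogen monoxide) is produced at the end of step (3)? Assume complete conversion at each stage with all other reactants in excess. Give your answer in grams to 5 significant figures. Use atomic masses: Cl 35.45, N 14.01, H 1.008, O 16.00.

M(HCl) = 1.008 + 35.45 = 36.458 g/mol.
M(NO) = 14.01 + 16.00 = 30.01 g/mol.
n(HCl) = 252.29 / 36.458 = 6.92002 mol.
Reaction (1): HCl→H2 ratio 2:1 ⇒ n(H2) = 3.46001 mol.
Reaction (2): H2→NH3 ratio 3:2 ⇒ n(NH3) = 2.30667 mol.
Reaction (3): NH3→NO ratio 4:4 ⇒ n(NO) = 2.30667 mol.
Mass of NO = 2.30667 × 30.01 = 69.2232 g.

69.223 g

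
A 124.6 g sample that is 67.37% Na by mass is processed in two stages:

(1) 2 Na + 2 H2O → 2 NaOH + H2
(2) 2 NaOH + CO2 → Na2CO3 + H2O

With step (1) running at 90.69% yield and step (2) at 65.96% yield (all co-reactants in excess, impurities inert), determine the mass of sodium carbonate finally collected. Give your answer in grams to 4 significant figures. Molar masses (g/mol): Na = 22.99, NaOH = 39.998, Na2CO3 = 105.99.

115.7 g

Pure Na = 124.6 × 0.6737 = 83.943 g.
n(Na) = 83.943 / 22.99 = 3.6513 mol.
Step 1 (Na:NaOH = 2:2): theoretical n(NaOH) = 3.6513 mol; at 90.69% yield, n(NaOH) = 3.3113 mol.
Step 2 (NaOH:Na2CO3 = 2:1): theoretical n(Na2CO3) = 1.6557 mol, so theoretical mass = 1.6557 × 105.99 = 175.48 g.
At 65.96% yield, actual mass of Na2CO3 = 175.48 × 0.6596 = 115.75 g.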